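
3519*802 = 2822238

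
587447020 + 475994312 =1063441332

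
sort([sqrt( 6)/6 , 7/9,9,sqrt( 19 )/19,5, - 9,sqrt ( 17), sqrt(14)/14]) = [-9,sqrt( 19)/19  ,  sqrt(14)/14, sqrt(6 ) /6, 7/9, sqrt( 17 ),  5,9]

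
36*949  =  34164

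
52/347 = 52/347 = 0.15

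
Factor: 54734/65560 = 2^( - 2)*5^(  -  1)*11^ ( - 1 )*149^( - 1)*27367^1 = 27367/32780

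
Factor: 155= 5^1*31^1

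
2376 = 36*66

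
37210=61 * 610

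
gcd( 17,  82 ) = 1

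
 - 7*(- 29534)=206738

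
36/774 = 2/43 = 0.05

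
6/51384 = 1/8564 = 0.00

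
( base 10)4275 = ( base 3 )12212100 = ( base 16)10b3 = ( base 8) 10263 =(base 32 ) 45j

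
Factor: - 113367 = -3^1*23^1*31^1*53^1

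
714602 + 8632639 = 9347241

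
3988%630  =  208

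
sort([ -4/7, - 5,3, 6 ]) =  [ -5, - 4/7, 3,6]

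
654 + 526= 1180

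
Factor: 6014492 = 2^2*11^1*136693^1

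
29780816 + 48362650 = 78143466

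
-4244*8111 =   -  34423084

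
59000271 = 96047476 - 37047205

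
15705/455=34+47/91 = 34.52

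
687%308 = 71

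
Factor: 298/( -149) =  -  2 = -2^1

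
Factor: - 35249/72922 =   -  2^( - 1) * 19^( - 2)*349^1 = - 349/722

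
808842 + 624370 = 1433212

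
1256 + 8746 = 10002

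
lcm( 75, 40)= 600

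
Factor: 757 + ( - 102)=655 = 5^1*131^1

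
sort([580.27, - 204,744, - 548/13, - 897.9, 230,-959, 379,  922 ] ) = [ - 959, - 897.9,  -  204 , - 548/13,230, 379, 580.27,744, 922] 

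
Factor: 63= 3^2*7^1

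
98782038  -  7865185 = 90916853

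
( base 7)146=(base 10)83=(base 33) 2h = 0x53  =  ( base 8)123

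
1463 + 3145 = 4608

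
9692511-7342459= 2350052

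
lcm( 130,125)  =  3250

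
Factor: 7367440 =2^4*5^1*19^1 * 37^1*131^1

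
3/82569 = 1/27523 = 0.00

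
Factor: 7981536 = 2^5 * 3^1*71^1*1171^1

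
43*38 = 1634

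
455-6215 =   -  5760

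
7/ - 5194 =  - 1/742 = - 0.00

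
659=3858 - 3199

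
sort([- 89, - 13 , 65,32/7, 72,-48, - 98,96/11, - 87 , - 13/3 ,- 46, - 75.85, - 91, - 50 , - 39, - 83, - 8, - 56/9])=[ - 98, - 91, - 89,- 87 , - 83, - 75.85, - 50 , - 48, - 46, - 39, - 13 , - 8, - 56/9, - 13/3,32/7,96/11,65, 72 ]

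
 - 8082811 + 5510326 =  - 2572485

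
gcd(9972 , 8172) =36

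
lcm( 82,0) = 0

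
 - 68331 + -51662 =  - 119993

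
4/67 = 4/67  =  0.06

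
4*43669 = 174676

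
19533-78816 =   -  59283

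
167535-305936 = - 138401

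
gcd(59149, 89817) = 1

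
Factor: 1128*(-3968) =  - 4475904  =  -2^10*3^1 *31^1 * 47^1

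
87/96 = 29/32= 0.91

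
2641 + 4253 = 6894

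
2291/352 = 6 + 179/352 = 6.51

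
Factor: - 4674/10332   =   - 19/42=- 2^( - 1) * 3^(-1)*  7^( - 1)*19^1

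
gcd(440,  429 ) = 11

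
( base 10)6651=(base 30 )7BL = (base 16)19FB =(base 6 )50443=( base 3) 100010100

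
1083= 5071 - 3988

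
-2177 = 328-2505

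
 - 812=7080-7892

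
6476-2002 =4474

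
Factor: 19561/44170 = 2^( - 1 )*5^( - 1)*7^(-1)  *  31^1 = 31/70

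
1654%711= 232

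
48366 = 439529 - 391163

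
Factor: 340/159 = 2^2*3^( - 1)*5^1*17^1*53^( - 1)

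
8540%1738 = 1588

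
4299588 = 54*79622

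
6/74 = 3/37  =  0.08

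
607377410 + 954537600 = 1561915010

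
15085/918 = 16+397/918 = 16.43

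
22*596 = 13112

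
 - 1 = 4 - 5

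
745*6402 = 4769490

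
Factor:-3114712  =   - 2^3*139^1*2801^1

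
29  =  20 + 9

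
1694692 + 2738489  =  4433181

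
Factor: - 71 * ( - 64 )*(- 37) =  - 2^6*37^1 * 71^1 = - 168128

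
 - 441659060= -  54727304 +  - 386931756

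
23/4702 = 23/4702 = 0.00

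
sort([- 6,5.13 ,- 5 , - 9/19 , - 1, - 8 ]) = [ -8 ,-6 ,-5, - 1,-9/19,5.13] 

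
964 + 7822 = 8786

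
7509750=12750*589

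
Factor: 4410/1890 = 7/3 = 3^( - 1)*7^1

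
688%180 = 148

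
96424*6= 578544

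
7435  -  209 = 7226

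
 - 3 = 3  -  6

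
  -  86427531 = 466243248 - 552670779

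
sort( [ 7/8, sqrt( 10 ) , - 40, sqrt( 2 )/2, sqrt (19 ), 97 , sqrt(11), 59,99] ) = [-40, sqrt( 2 )/2, 7/8,  sqrt(10 ),  sqrt( 11),  sqrt( 19 ),59 , 97,  99]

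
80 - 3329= -3249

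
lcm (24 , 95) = 2280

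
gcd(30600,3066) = 6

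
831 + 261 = 1092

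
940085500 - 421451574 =518633926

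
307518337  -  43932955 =263585382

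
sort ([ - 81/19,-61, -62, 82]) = [ - 62, - 61, - 81/19, 82 ]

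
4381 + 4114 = 8495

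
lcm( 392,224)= 1568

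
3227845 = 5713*565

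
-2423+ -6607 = -9030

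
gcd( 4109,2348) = 587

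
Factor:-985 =  -  5^1*197^1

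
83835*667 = 55917945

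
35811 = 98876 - 63065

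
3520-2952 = 568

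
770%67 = 33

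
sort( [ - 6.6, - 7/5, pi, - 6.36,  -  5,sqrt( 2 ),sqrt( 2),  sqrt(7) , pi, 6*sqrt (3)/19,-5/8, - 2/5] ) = [-6.6 , - 6.36, - 5, - 7/5, - 5/8, - 2/5, 6 * sqrt( 3) /19, sqrt(2),sqrt( 2), sqrt( 7), pi, pi ]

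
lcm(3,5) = 15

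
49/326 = 49/326 = 0.15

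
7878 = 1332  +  6546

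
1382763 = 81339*17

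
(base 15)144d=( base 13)1C96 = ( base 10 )4348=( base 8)10374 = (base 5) 114343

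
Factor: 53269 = 53269^1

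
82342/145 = 82342/145 = 567.88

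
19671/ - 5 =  - 3935 + 4/5 = - 3934.20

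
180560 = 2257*80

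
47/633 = 47/633=0.07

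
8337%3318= 1701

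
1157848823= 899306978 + 258541845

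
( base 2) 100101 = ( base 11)34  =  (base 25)1c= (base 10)37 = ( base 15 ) 27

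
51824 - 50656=1168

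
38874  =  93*418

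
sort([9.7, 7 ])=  [ 7, 9.7]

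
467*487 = 227429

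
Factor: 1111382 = 2^1*555691^1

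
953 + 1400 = 2353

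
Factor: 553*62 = 2^1 * 7^1*31^1*79^1 = 34286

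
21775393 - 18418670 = 3356723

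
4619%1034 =483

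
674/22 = 30 + 7/11 = 30.64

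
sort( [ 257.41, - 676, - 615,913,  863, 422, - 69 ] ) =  [ - 676, - 615,-69,257.41,422,863, 913 ] 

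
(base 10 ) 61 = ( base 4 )331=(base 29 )23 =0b111101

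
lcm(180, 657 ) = 13140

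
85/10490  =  17/2098   =  0.01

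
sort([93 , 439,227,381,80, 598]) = [ 80, 93,227, 381,439,598]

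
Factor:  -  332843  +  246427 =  - 2^4*11^1*491^1 = - 86416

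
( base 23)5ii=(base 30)3CH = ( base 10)3077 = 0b110000000101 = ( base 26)4e9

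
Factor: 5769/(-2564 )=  - 9/4 = - 2^( - 2 )*3^2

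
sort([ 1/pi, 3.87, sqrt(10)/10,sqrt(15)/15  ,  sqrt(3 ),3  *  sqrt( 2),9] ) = [sqrt ( 15) /15,sqrt ( 10 ) /10,1/pi , sqrt(3),3.87,3*sqrt( 2),9]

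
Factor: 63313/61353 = 3^( - 2 )*17^( - 1)*401^(-1)* 63313^1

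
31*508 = 15748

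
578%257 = 64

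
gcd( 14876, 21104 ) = 4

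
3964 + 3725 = 7689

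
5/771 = 5/771 = 0.01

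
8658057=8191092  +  466965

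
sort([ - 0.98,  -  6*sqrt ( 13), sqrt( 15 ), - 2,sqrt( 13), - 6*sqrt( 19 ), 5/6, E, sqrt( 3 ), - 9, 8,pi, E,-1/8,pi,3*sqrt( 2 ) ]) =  [- 6 *sqrt( 19 ), - 6*sqrt( 13),-9, - 2, - 0.98, - 1/8, 5/6,sqrt( 3 ),E,E,pi, pi,  sqrt (13), sqrt( 15),3*sqrt(2), 8 ]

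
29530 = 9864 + 19666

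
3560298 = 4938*721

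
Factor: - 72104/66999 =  - 2^3*3^( - 1) * 23^ ( - 1)*971^( - 1)*9013^1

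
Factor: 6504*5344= 2^8* 3^1*167^1*271^1 = 34757376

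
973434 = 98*9933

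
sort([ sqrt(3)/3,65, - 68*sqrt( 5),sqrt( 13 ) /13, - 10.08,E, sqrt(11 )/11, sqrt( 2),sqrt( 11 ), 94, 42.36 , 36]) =[ - 68*sqrt( 5 ), - 10.08,sqrt (13)/13, sqrt( 11 ) /11, sqrt( 3 )/3, sqrt (2 ),E, sqrt (11), 36, 42.36,65,94 ]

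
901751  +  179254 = 1081005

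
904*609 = 550536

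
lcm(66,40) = 1320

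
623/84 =89/12=7.42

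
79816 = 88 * 907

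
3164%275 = 139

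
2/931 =2/931 = 0.00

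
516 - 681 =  - 165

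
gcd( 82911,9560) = 1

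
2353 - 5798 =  - 3445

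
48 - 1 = 47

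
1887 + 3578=5465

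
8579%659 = 12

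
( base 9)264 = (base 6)1004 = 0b11011100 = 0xdc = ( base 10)220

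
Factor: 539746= 2^1*401^1*673^1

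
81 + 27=108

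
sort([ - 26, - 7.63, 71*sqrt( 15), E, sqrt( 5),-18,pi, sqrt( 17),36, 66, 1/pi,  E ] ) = [ - 26, - 18,-7.63,1/pi, sqrt( 5),E,E, pi , sqrt( 17) , 36, 66, 71*sqrt( 15 ) ] 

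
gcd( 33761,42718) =689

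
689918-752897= -62979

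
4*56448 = 225792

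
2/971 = 2/971 = 0.00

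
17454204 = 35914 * 486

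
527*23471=12369217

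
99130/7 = 14161  +  3/7=14161.43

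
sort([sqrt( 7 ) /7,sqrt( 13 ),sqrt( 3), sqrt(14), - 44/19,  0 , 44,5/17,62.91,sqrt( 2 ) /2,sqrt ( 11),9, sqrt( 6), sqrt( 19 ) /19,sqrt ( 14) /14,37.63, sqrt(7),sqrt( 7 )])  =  [-44/19,0, sqrt(19 )/19, sqrt( 14)/14,5/17,sqrt(7)/7,sqrt(2 ) /2 , sqrt( 3),sqrt( 6 )  ,  sqrt( 7),  sqrt(7),sqrt(11 ),sqrt( 13 ),sqrt(14), 9, 37.63, 44,62.91]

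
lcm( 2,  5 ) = 10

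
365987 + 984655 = 1350642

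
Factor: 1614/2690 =3^1*5^(-1) =3/5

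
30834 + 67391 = 98225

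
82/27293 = 82/27293= 0.00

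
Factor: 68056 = 2^3*47^1*181^1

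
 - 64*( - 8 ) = 512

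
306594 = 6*51099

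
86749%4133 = 4089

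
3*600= 1800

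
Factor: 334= 2^1*167^1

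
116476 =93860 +22616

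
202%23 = 18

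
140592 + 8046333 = 8186925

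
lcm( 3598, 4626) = 32382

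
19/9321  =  19/9321  =  0.00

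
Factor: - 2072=-2^3 * 7^1*37^1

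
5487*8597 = 47171739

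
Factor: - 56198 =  - 2^1 * 28099^1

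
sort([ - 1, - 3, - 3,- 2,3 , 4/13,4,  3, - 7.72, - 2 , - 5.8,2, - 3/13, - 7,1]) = [  -  7.72, -7, - 5.8, - 3, - 3 , - 2, - 2, - 1, - 3/13, 4/13, 1, 2,3,3, 4] 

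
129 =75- - 54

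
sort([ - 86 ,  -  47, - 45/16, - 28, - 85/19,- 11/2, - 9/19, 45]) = [ - 86, - 47, -28, -11/2, - 85/19, - 45/16,- 9/19, 45] 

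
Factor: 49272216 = 2^3*3^1 * 7^1*107^1 *2741^1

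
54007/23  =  54007/23 = 2348.13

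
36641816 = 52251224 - 15609408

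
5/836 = 5/836=0.01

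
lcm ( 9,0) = 0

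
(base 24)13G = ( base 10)664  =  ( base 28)nk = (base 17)251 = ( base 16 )298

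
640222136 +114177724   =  754399860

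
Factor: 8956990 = 2^1 *5^1 * 7^1 * 199^1*643^1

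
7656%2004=1644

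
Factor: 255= 3^1*5^1*17^1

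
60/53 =60/53 = 1.13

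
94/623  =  94/623 = 0.15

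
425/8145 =85/1629 = 0.05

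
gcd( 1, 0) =1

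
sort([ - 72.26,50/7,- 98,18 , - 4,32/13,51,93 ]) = [-98,-72.26, - 4,32/13,50/7,18, 51,93]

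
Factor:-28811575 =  - 5^2*13^1*88651^1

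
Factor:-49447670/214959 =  -2^1 * 3^ ( - 1)* 5^1 *79^ ( - 1 ) * 113^1*907^( - 1) * 43759^1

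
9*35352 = 318168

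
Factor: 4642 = 2^1*11^1*211^1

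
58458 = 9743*6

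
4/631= 4/631 = 0.01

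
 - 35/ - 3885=1/111  =  0.01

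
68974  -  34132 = 34842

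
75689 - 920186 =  - 844497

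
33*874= 28842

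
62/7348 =31/3674 = 0.01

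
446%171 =104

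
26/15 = 1  +  11/15=1.73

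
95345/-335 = -285+26/67= - 284.61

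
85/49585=17/9917 = 0.00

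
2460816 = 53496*46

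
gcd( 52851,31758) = 237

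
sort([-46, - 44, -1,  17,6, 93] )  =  [-46,-44 ,- 1, 6,17, 93 ] 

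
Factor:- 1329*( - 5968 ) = 7931472 = 2^4*3^1*373^1*443^1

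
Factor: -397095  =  -3^1*5^1*23^1*1151^1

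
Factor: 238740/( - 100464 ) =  - 865/364= - 2^( - 2)*5^1*7^(  -  1 ) * 13^( - 1) * 173^1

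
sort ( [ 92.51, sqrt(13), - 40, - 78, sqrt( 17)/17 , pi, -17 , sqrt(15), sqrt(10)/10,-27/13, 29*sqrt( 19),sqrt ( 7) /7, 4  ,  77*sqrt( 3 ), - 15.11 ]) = [ - 78, - 40,  -  17, - 15.11, - 27/13, sqrt(17)/17, sqrt( 10)/10, sqrt ( 7 ) /7,pi, sqrt(13), sqrt( 15 ),4 , 92.51, 29*sqrt(19),77 * sqrt(3)]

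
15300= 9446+5854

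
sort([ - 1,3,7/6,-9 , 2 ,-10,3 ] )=[-10,-9, - 1, 7/6, 2,3, 3]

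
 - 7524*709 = - 5334516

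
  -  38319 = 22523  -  60842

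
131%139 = 131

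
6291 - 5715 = 576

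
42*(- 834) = - 35028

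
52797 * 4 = 211188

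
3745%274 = 183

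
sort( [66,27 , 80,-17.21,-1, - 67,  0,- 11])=[-67,-17.21 , - 11,-1 , 0,27,66, 80 ]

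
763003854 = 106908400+656095454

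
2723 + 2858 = 5581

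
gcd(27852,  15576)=132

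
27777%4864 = 3457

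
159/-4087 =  - 159/4087=- 0.04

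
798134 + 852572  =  1650706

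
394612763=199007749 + 195605014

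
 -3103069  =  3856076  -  6959145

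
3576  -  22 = 3554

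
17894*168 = 3006192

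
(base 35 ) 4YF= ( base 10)6105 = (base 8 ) 13731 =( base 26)90L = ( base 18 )10F3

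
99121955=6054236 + 93067719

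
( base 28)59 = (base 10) 149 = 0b10010101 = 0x95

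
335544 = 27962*12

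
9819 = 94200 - 84381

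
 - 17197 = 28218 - 45415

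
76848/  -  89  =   - 864 + 48/89 = -863.46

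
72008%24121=23766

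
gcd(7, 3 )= 1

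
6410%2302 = 1806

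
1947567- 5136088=  -  3188521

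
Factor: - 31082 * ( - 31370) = 2^2 * 5^1*3137^1*15541^1 = 975042340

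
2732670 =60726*45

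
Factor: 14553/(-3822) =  - 2^(-1)*3^2*11^1*13^( - 1) = - 99/26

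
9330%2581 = 1587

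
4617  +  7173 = 11790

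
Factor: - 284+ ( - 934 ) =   -  1218= - 2^1*3^1*7^1*29^1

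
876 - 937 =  - 61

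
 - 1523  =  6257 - 7780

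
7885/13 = 7885/13 = 606.54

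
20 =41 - 21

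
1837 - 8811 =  - 6974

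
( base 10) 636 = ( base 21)196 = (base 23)14F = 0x27c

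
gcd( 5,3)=1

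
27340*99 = 2706660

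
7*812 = 5684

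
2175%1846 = 329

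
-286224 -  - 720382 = 434158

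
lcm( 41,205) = 205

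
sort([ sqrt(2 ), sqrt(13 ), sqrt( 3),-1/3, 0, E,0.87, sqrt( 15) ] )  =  [ - 1/3,0, 0.87, sqrt(2 ),  sqrt(3), E,sqrt ( 13),sqrt( 15) ] 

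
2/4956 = 1/2478 =0.00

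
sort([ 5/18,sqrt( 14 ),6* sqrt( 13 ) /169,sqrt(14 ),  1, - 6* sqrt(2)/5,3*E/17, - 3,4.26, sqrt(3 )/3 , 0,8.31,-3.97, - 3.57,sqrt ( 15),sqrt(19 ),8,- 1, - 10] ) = [ - 10, - 3.97, - 3.57,-3,-6*sqrt( 2 ) /5,  -  1,  0, 6*sqrt(13)/169,5/18, 3*E/17,sqrt( 3)/3,1 , sqrt( 14) , sqrt(14),  sqrt (15 ), 4.26,sqrt(19), 8,8.31 ]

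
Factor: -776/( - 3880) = 1/5 = 5^(-1)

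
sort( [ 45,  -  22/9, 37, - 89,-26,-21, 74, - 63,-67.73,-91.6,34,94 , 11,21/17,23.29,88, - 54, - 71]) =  [ - 91.6, - 89, - 71, - 67.73,-63,  -  54,- 26,-21, - 22/9,21/17,11,23.29 , 34,37,45,74, 88,94]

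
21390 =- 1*( -21390)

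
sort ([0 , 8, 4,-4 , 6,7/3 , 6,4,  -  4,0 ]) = [ - 4, - 4, 0,0,7/3,  4, 4, 6,6, 8 ] 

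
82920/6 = 13820 = 13820.00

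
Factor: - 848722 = - 2^1*7^1*60623^1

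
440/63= 6 + 62/63 = 6.98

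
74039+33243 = 107282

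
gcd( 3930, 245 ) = 5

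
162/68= 2+13/34 = 2.38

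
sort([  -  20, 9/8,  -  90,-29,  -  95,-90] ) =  [ - 95, - 90, - 90,  -  29, - 20,  9/8]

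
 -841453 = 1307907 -2149360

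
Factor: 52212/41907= 76/61= 2^2*19^1*61^ ( - 1)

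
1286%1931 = 1286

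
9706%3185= 151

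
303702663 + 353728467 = 657431130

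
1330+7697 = 9027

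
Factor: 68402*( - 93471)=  - 6393603342 = -2^1*3^1*7^1 * 23^1*1487^1*4451^1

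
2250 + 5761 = 8011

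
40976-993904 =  - 952928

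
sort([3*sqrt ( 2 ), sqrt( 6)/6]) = [sqrt( 6)/6,3*sqrt(2 )]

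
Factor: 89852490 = 2^1*3^4*5^1*7^1*13^1*23^1 * 53^1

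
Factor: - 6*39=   -  234 = - 2^1*3^2*13^1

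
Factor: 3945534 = 2^1*3^1*657589^1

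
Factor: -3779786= -2^1*43^1*43951^1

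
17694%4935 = 2889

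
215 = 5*43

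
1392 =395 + 997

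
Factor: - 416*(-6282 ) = 2613312 = 2^6 * 3^2*13^1*349^1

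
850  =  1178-328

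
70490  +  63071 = 133561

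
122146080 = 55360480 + 66785600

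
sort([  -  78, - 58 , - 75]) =[ - 78,  -  75, - 58 ]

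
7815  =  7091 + 724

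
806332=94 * 8578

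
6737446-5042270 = 1695176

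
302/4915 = 302/4915 = 0.06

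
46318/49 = 46318/49 = 945.27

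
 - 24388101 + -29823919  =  -54212020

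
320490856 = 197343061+123147795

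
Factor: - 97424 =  -2^4*6089^1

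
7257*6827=49543539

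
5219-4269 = 950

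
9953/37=269 =269.00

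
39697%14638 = 10421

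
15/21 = 5/7 = 0.71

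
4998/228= 833/38 = 21.92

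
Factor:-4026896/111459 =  - 2^4*3^( - 1)*53^( - 1 )*109^1*701^( - 1 ) * 2309^1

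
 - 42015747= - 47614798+5599051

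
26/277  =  26/277 = 0.09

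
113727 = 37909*3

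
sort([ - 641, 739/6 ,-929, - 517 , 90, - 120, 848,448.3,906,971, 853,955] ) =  [-929, - 641,-517, - 120,90  ,  739/6 , 448.3,  848,853,906,  955,971 ] 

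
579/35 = 16 + 19/35 = 16.54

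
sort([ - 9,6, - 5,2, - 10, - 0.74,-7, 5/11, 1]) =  [ - 10, - 9, - 7, - 5,-0.74,5/11, 1, 2 , 6]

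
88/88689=88/88689  =  0.00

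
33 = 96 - 63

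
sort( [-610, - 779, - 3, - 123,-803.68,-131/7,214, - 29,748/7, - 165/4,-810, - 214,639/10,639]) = [ - 810, - 803.68,-779, - 610,-214,-123, - 165/4, - 29,-131/7,-3,  639/10,748/7,214, 639 ]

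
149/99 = 149/99 = 1.51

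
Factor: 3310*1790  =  2^2*5^2*179^1*331^1 = 5924900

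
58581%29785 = 28796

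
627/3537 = 209/1179 = 0.18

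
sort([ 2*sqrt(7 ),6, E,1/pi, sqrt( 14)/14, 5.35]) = [ sqrt( 14)/14, 1/pi,E, 2*sqrt( 7 )  ,  5.35, 6]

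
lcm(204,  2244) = 2244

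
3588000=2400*1495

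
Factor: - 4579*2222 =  - 2^1*11^1*19^1*101^1*241^1 = -10174538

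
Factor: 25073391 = 3^1*7^1 * 1193971^1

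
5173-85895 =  - 80722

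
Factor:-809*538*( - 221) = 2^1 * 13^1*17^1*269^1*809^1 = 96188482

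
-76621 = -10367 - 66254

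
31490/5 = 6298 = 6298.00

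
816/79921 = 816/79921 = 0.01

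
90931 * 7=636517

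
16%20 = 16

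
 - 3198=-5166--1968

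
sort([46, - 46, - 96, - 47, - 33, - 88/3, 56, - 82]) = [ - 96,- 82, - 47,  -  46, - 33, - 88/3, 46, 56]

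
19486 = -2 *( - 9743 )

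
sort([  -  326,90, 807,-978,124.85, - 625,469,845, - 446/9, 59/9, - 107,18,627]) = [ - 978, - 625, - 326 , - 107, - 446/9, 59/9,18, 90,124.85, 469, 627, 807, 845]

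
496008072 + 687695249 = 1183703321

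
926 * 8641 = 8001566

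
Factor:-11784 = - 2^3*3^1 * 491^1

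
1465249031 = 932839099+532409932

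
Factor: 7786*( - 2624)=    - 2^7*17^1*41^1*229^1 = - 20430464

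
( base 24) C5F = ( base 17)1769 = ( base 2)1101110000111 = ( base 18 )13D9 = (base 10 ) 7047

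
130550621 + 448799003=579349624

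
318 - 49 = 269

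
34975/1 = 34975 = 34975.00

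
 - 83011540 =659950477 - 742962017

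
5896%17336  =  5896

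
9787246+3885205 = 13672451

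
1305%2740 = 1305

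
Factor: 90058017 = 3^1*7^1 * 41^1*104597^1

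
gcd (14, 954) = 2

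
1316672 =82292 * 16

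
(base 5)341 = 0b1100000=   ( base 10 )96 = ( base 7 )165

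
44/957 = 4/87 = 0.05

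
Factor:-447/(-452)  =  2^(  -  2) * 3^1  *113^( - 1 )*149^1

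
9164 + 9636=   18800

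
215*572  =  122980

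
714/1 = 714 = 714.00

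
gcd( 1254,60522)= 66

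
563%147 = 122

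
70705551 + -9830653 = 60874898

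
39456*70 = 2761920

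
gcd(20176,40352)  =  20176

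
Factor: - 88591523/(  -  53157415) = 5^(  -  1 )*509^( - 1) * 20887^ ( -1) * 88591523^1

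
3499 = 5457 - 1958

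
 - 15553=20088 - 35641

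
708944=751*944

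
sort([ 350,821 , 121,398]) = [ 121,350,398,821]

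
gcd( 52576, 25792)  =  992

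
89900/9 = 89900/9 = 9988.89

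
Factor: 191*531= 101421 = 3^2*59^1*191^1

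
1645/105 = 47/3 = 15.67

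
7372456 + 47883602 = 55256058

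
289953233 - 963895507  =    -  673942274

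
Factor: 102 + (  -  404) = -302 = - 2^1 * 151^1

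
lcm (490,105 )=1470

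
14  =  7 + 7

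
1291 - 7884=- 6593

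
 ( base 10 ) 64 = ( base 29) 26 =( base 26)2C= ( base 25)2E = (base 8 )100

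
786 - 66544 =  - 65758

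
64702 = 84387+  - 19685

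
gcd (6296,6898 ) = 2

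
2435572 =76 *32047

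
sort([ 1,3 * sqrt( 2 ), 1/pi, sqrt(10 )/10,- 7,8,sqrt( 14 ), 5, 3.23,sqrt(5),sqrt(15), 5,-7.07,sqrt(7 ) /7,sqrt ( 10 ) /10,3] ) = [-7.07,-7,sqrt( 10 ) /10,  sqrt(10) /10 , 1/pi,sqrt(7) /7,1,sqrt( 5),3, 3.23, sqrt(14), sqrt(15 ),3*sqrt(2),5,5,  8 ]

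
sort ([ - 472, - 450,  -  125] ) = [ - 472, - 450, - 125 ] 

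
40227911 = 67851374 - 27623463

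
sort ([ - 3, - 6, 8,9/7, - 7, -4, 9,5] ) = [ - 7,- 6, - 4 ,  -  3,9/7,5 , 8,9 ] 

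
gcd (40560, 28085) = 5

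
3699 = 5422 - 1723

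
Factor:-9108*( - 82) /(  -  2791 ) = -746856/2791 = -2^3*3^2*11^1*23^1*41^1*2791^(-1 )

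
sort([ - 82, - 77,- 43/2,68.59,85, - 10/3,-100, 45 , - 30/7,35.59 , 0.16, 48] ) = [ - 100, - 82, - 77  , - 43/2, - 30/7, - 10/3,  0.16,35.59, 45,48, 68.59, 85 ] 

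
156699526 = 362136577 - 205437051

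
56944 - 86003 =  - 29059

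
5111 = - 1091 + 6202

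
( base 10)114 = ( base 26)4A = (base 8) 162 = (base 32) 3i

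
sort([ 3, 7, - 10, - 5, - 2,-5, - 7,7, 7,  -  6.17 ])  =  [ - 10, - 7 ,-6.17,  -  5 ,-5, - 2,3,7,7,7 ]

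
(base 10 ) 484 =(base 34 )e8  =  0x1e4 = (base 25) j9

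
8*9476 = 75808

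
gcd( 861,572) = 1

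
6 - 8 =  -2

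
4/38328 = 1/9582 = 0.00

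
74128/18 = 37064/9 = 4118.22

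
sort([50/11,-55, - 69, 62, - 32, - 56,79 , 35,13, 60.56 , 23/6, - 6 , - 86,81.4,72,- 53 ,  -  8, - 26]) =[ - 86,  -  69,-56, - 55,-53, - 32  ,-26, - 8, - 6,23/6, 50/11,13,35,  60.56,  62, 72, 79,81.4]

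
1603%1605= 1603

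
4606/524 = 2303/262 = 8.79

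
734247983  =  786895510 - 52647527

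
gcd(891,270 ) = 27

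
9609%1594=45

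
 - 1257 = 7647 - 8904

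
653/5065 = 653/5065  =  0.13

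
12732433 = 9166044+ 3566389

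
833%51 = 17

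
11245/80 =140 + 9/16 = 140.56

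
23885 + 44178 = 68063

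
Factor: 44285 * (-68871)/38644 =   -  3049952235/38644=-2^( - 2 )*3^1* 5^1*11^1*17^1*521^1* 2087^1 * 9661^(  -  1)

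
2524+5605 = 8129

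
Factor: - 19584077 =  - 29^1*675313^1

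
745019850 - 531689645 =213330205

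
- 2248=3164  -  5412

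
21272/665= 21272/665 = 31.99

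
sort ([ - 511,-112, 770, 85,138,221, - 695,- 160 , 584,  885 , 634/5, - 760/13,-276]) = [-695,-511, - 276, - 160, - 112,-760/13,  85, 634/5, 138, 221,584, 770,885]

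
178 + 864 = 1042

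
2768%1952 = 816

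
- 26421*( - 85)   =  2245785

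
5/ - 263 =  - 5/263 = - 0.02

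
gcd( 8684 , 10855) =2171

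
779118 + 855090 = 1634208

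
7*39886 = 279202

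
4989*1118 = 5577702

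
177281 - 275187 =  - 97906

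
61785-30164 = 31621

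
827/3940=827/3940 = 0.21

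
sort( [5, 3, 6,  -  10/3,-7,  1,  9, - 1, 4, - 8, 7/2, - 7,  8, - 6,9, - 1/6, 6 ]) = [-8, - 7, - 7,-6, - 10/3 ,-1, - 1/6,1, 3, 7/2 , 4,5, 6, 6, 8 , 9, 9]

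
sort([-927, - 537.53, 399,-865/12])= [-927, - 537.53, - 865/12,  399 ]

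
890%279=53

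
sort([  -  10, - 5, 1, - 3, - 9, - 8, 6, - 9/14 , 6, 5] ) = [ - 10,  -  9, - 8, - 5,  -  3,- 9/14,  1,5, 6 , 6] 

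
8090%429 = 368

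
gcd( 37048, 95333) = 1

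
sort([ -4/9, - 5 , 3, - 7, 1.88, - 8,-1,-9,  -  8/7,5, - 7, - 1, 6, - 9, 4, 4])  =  [-9 ,  -  9,  -  8, - 7,-7 , - 5,-8/7,  -  1, -1, - 4/9, 1.88, 3,  4, 4,5,6] 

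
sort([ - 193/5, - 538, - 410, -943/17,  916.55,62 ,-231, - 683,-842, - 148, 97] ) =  [ - 842, - 683,-538, - 410, - 231, - 148, -943/17,  -  193/5,62 , 97,916.55 ]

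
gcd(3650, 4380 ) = 730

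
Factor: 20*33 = 2^2*3^1*5^1 * 11^1 = 660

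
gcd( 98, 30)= 2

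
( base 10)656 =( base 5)10111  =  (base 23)15c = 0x290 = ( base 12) 468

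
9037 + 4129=13166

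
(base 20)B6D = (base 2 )1000110110101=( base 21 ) a5i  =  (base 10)4533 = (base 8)10665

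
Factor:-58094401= -71^1*818231^1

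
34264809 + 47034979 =81299788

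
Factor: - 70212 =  - 2^2*3^1 * 5851^1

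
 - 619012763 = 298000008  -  917012771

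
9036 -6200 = 2836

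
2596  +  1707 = 4303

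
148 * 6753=999444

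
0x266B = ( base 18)1c67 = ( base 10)9835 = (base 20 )14BF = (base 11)7431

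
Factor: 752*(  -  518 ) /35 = - 55648/5 = - 2^5 * 5^( - 1)*37^1 * 47^1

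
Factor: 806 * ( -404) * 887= - 288828488   =  - 2^3*13^1*31^1 * 101^1*887^1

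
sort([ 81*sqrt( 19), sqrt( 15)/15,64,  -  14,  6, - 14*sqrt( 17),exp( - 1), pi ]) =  [  -  14*sqrt( 17), - 14,  sqrt( 15 )/15, exp( - 1 ), pi,6,64,  81*sqrt (19 ) ]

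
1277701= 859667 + 418034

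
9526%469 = 146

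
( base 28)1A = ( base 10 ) 38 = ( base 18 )22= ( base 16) 26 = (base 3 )1102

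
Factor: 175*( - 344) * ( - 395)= 23779000 =2^3*5^3*7^1*43^1 *79^1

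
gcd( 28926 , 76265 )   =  1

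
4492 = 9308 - 4816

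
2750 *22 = 60500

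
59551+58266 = 117817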